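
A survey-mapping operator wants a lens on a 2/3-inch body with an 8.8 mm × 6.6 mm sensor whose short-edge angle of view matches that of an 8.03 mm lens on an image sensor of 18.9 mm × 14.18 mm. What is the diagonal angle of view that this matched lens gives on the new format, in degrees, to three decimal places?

Equal short-edge AOV ⇒ f₂ = f₁ · 6.6/14.18 = 8.03 × 0.46544 ≈ 3.7375 mm.
Sensor diagonal = √(8.8² + 6.6²) = √121.0000 ≈ 11.0000 mm.
Diagonal AOV on the new format = 2·arctan(11.0000 / (2 × 3.7375)) = 2·arctan(1.47156) ≈ 111.6040°.

111.604°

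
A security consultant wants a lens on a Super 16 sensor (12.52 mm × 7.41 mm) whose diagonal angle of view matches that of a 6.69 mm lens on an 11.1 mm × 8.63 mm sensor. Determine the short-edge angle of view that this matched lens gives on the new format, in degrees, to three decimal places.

Sensor diagonal = √(11.1² + 8.63²) = √197.6869 ≈ 14.0601 mm.
Sensor diagonal = √(12.52² + 7.41²) = √211.6585 ≈ 14.5485 mm.
Equal diagonal AOV ⇒ f₂ = f₁ · 14.5485/14.0601 = 6.69 × 1.03473 ≈ 6.9224 mm.
Short-edge AOV on the new format = 2·arctan(7.41 / (2 × 6.9224)) = 2·arctan(0.53522) ≈ 56.3133°.

56.313°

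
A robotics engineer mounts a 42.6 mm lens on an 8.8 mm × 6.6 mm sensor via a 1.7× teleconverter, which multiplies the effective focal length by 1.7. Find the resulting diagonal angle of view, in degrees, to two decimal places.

8.69°

Effective focal length f = 42.6 × 1.7 = 72.42 mm.
Sensor diagonal = √(8.8² + 6.6²) = √121.0000 ≈ 11.0000 mm.
α = 2·arctan(11.000 / (2 × 72.42)) = 2·arctan(0.07595) ≈ 8.6861°.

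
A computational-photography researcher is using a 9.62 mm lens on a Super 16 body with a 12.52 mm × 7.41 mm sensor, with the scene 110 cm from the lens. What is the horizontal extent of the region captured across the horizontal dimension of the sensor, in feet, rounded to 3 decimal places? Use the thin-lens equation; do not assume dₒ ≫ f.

dₒ: 110 cm = 1100 mm.
Similar triangles through the lens centre give W/dₒ = w/dᵢ; with 1/f = 1/dₒ + 1/dᵢ this gives W = w·(dₒ − f)/f.
W = 12.52 mm × (1100 − 9.62) / 9.62 = 12.52 × 113.3451 ≈ 1419.081 mm = 1419.081/304.8 ft = 4.65578 ft.

4.656 ft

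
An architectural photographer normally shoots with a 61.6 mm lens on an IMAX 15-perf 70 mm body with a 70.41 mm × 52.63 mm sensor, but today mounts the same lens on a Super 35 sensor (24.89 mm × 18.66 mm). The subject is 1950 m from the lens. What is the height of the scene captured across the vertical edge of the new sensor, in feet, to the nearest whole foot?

The focal length stays 61.6 mm; the relevant sensor dimension is now h = 18.66 mm. Object distance dₒ = 1950 m = 1.95e+06 mm.
Thin-lens field height W = h·(dₒ − f)/f = 18.66 × (1.95e+06 − 61.6)/61.6 ≈ 590679.392 mm = 590679.392/304.8 ft = 1937.92 ft.

1938 ft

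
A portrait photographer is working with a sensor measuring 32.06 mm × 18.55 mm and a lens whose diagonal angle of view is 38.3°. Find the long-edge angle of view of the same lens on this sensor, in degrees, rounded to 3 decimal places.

Sensor diagonal = √(32.06² + 18.55²) = √1371.9461 ≈ 37.0398 mm.
From the diagonal AOV: f = 37.0398 / (2·tan(19.15°)) = 37.0398 / 0.69452 ≈ 53.3317 mm.
Long-edge AOV = 2·arctan(32.06 / (2 × 53.3317)) = 2·arctan(0.30057) ≈ 33.4586°.

33.459°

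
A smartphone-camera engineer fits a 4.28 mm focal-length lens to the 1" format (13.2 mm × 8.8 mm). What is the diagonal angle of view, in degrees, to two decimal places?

123.30°

Sensor diagonal = √(13.2² + 8.8²) = √251.6800 ≈ 15.8644 mm.
Angle of view α = 2·arctan(d/2f) with d = 15.8644 mm and f = 4.28 mm.
d/2f = 1.85332; arctan(1.85332) ≈ 61.6499°, so α ≈ 123.2999°.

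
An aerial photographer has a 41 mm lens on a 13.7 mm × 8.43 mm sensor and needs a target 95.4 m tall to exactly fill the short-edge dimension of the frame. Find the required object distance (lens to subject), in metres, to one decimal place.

464.0 m

W: 95.4 m = 95400 mm.
Magnification m = h/W = dᵢ/dₒ; combined with 1/f = 1/dₒ + 1/dᵢ this gives dₒ = f·(1 + W/h).
dₒ = 41 mm × (1 + 95400/8.43) = 41 × 11317.7260 ≈ 464026.765 mm = 464.027 m.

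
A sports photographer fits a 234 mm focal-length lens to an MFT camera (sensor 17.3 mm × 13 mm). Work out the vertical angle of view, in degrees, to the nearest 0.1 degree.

3.2°

Angle of view α = 2·arctan(h/2f) with h = 13 mm and f = 234 mm.
h/2f = 0.02778; arctan(0.02778) ≈ 1.5911°, so α ≈ 3.1823°.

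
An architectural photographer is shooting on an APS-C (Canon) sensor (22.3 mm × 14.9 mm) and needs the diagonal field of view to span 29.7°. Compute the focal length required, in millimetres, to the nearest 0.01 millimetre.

50.58 mm

Sensor diagonal = √(22.3² + 14.9²) = √719.3000 ≈ 26.8198 mm.
From α = 2·arctan(d/2f) we get f = d / (2·tan(α/2)).
With d = 26.8198 mm and α/2 = 14.85°, tan(α/2) ≈ 0.26515, so f ≈ 26.8198 / 0.53029 ≈ 50.5756 mm.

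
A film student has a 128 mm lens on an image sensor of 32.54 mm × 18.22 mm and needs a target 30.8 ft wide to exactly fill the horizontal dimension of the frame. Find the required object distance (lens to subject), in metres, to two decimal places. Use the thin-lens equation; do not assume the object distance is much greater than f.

W: 30.8 ft × 304.8 mm/ft = 9387.84 mm.
Magnification m = w/W = dᵢ/dₒ; combined with 1/f = 1/dₒ + 1/dᵢ this gives dₒ = f·(1 + W/w).
dₒ = 128 mm × (1 + 9387.84/32.54) = 128 × 289.5015 ≈ 37056.195 mm = 37.0562 m.

37.06 m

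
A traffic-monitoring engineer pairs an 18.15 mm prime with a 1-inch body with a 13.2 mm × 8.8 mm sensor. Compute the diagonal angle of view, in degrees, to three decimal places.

47.214°

Sensor diagonal = √(13.2² + 8.8²) = √251.6800 ≈ 15.8644 mm.
Angle of view α = 2·arctan(d/2f) with d = 15.8644 mm and f = 18.15 mm.
d/2f = 0.43704; arctan(0.43704) ≈ 23.6071°, so α ≈ 47.2142°.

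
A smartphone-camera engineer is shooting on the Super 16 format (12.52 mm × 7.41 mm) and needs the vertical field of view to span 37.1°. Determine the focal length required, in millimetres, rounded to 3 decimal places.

From α = 2·arctan(h/2f) we get f = h / (2·tan(α/2)).
With h = 7.41 mm and α/2 = 18.55°, tan(α/2) ≈ 0.33557, so f ≈ 7.41 / 0.67113 ≈ 11.0410 mm.

11.041 mm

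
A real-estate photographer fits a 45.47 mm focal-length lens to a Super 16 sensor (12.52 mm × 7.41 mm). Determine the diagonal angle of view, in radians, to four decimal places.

0.3173 rad

Sensor diagonal = √(12.52² + 7.41²) = √211.6585 ≈ 14.5485 mm.
Angle of view α = 2·arctan(d/2f) with d = 14.5485 mm and f = 45.47 mm.
d/2f = 0.15998; arctan(0.15998) ≈ 0.1586 rad, so α ≈ 0.3173 rad.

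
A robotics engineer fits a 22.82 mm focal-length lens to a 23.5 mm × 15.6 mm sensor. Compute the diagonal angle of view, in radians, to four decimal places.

1.1071 rad

Sensor diagonal = √(23.5² + 15.6²) = √795.6100 ≈ 28.2066 mm.
Angle of view α = 2·arctan(d/2f) with d = 28.2066 mm and f = 22.82 mm.
d/2f = 0.61802; arctan(0.61802) ≈ 0.5536 rad, so α ≈ 1.1071 rad.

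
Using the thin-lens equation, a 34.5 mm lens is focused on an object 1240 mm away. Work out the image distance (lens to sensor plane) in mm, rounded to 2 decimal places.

1/dᵢ = 1/f − 1/dₒ = 1/34.5 − 1/1240 = 0.0281791 mm⁻¹.
dᵢ = 1/0.0281791 ≈ 35.4873 mm.

35.49 mm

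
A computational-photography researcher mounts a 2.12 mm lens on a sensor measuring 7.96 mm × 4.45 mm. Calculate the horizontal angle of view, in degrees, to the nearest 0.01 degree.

123.91°

Angle of view α = 2·arctan(w/2f) with w = 7.96 mm and f = 2.12 mm.
w/2f = 1.87736; arctan(1.87736) ≈ 61.9574°, so α ≈ 123.9148°.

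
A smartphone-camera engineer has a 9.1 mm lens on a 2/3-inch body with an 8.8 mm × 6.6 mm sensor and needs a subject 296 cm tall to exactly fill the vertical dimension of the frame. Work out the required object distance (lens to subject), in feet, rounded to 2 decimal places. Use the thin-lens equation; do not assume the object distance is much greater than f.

W: 296 cm = 2960 mm.
Magnification m = h/W = dᵢ/dₒ; combined with 1/f = 1/dₒ + 1/dᵢ this gives dₒ = f·(1 + W/h).
dₒ = 9.1 mm × (1 + 2960/6.6) = 9.1 × 449.4848 ≈ 4090.312 mm = 4090.312/304.8 ft = 13.4197 ft.

13.42 ft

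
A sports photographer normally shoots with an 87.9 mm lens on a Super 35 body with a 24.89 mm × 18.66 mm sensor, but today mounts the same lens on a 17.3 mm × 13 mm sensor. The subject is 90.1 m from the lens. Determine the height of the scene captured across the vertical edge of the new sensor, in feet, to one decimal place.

The focal length stays 87.9 mm; the relevant sensor dimension is now h = 13 mm. Object distance dₒ = 90.1 m = 90100 mm.
Thin-lens field height W = h·(dₒ − f)/f = 13 × (90100 − 87.9)/87.9 ≈ 13312.370 mm = 13312.370/304.8 ft = 43.6758 ft.

43.7 ft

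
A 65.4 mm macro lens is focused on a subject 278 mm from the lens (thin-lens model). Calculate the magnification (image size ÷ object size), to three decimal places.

Thin lens: 1/f = 1/dₒ + 1/dᵢ → 1/dᵢ = 1/65.4 − 1/278 = 0.0116934 mm⁻¹, so dᵢ ≈ 85.5183 mm.
Magnification m = dᵢ/dₒ = 85.5183/278 ≈ 0.30762.

0.308×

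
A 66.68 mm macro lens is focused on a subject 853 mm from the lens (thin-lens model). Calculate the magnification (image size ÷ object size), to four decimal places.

0.0848×

Thin lens: 1/f = 1/dₒ + 1/dᵢ → 1/dᵢ = 1/66.68 − 1/853 = 0.0138247 mm⁻¹, so dᵢ ≈ 72.3345 mm.
Magnification m = dᵢ/dₒ = 72.3345/853 ≈ 0.08480.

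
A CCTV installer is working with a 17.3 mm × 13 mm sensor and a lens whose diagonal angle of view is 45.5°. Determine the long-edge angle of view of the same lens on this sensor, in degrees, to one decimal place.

37.1°

Sensor diagonal = √(17.3² + 13²) = √468.2900 ≈ 21.6400 mm.
From the diagonal AOV: f = 21.6400 / (2·tan(22.75°)) = 21.6400 / 0.83867 ≈ 25.8028 mm.
Long-edge AOV = 2·arctan(17.3 / (2 × 25.8028)) = 2·arctan(0.33524) ≈ 37.0659°.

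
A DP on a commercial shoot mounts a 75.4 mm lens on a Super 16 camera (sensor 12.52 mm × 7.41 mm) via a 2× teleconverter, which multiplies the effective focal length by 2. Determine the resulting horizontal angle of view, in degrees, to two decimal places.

Effective focal length f = 75.4 × 2 = 150.8 mm.
α = 2·arctan(12.52 / (2 × 150.8)) = 2·arctan(0.04151) ≈ 4.7542°.

4.75°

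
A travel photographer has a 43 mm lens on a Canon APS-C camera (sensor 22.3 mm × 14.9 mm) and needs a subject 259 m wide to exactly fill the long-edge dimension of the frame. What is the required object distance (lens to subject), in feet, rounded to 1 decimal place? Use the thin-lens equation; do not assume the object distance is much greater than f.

W: 259 m = 259000 mm.
Magnification m = w/W = dᵢ/dₒ; combined with 1/f = 1/dₒ + 1/dᵢ this gives dₒ = f·(1 + W/w).
dₒ = 43 mm × (1 + 259000/22.3) = 43 × 11615.3498 ≈ 499460.040 mm = 499460.040/304.8 ft = 1638.65 ft.

1638.6 ft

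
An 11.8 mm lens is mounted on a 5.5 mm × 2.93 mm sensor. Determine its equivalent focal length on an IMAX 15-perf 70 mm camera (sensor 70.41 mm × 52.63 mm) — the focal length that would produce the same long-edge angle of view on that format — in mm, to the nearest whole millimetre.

151 mm

Equal angle of view means equal width/f ratio, so f₂ = f₁ · (width₂/width₁) = 11.8 × 70.41/5.5.
f₂ = 11.8 × 12.80182 ≈ 151.061 mm.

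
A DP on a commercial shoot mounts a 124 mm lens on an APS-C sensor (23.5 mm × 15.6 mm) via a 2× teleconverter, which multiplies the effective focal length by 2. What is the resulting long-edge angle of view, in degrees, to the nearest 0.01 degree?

5.43°

Effective focal length f = 124 × 2 = 248 mm.
α = 2·arctan(23.5 / (2 × 248)) = 2·arctan(0.04738) ≈ 5.4252°.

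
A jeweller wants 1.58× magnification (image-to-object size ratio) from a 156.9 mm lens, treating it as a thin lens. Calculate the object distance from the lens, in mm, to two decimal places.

256.20 mm

With m = dᵢ/dₒ and 1/f = 1/dₒ + 1/dᵢ, substituting dᵢ = m·dₒ gives 1/f = (1 + 1/m)/dₒ, hence dₒ = f·(1 + 1/m).
dₒ = 156.9 × (1 + 1/1.58) = 156.9 × 1.63291 ≈ 256.204 mm.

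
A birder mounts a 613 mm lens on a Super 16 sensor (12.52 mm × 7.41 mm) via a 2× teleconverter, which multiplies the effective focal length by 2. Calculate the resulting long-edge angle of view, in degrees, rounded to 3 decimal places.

Effective focal length f = 613 × 2 = 1226 mm.
α = 2·arctan(12.52 / (2 × 1226)) = 2·arctan(0.00511) ≈ 0.5851°.

0.585°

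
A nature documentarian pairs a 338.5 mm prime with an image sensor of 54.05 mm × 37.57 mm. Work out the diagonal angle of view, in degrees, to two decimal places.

11.11°

Sensor diagonal = √(54.05² + 37.57²) = √4332.9074 ≈ 65.8248 mm.
Angle of view α = 2·arctan(d/2f) with d = 65.8248 mm and f = 338.5 mm.
d/2f = 0.09723; arctan(0.09723) ≈ 5.5534°, so α ≈ 11.1068°.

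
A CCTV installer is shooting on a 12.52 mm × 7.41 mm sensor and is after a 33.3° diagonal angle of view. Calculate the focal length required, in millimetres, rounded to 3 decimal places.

24.323 mm

Sensor diagonal = √(12.52² + 7.41²) = √211.6585 ≈ 14.5485 mm.
From α = 2·arctan(d/2f) we get f = d / (2·tan(α/2)).
With d = 14.5485 mm and α/2 = 16.65°, tan(α/2) ≈ 0.29906, so f ≈ 14.5485 / 0.59813 ≈ 24.3234 mm.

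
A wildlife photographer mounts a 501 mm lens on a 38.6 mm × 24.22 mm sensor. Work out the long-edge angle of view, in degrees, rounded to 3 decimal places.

4.412°

Angle of view α = 2·arctan(w/2f) with w = 38.6 mm and f = 501 mm.
w/2f = 0.03852; arctan(0.03852) ≈ 2.2061°, so α ≈ 4.4122°.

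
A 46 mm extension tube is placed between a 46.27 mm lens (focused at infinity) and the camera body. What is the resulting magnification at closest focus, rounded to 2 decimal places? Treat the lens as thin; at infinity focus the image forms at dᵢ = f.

0.99×

The tube moves the image plane from f to f + e, so dᵢ = 46.27 + 46 = 92.27 mm. Focus is achieved when 1/f = 1/dₒ + 1/dᵢ, giving dₒ = 1/(1/f − 1/(f+e)).
Magnification m = dᵢ/dₒ = (f+e)·(1/f − 1/(f+e)) = e/f = 46/46.27 ≈ 0.9942.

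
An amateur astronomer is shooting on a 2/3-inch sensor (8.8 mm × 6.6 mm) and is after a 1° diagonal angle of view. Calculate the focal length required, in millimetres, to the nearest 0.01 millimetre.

630.24 mm

Sensor diagonal = √(8.8² + 6.6²) = √121.0000 ≈ 11.0000 mm.
From α = 2·arctan(d/2f) we get f = d / (2·tan(α/2)).
With d = 11.0000 mm and α/2 = 0.5°, tan(α/2) ≈ 0.00873, so f ≈ 11.0000 / 0.01745 ≈ 630.2376 mm.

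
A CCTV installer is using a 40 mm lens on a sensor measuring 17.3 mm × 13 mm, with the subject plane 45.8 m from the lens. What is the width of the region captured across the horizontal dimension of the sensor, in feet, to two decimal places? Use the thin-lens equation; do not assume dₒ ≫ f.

64.93 ft

dₒ: 45.8 m = 45800 mm.
Similar triangles through the lens centre give W/dₒ = w/dᵢ; with 1/f = 1/dₒ + 1/dᵢ this gives W = w·(dₒ − f)/f.
W = 17.3 mm × (45800 − 40) / 40 = 17.3 × 1144.0000 ≈ 19791.200 mm = 19791.200/304.8 ft = 64.9318 ft.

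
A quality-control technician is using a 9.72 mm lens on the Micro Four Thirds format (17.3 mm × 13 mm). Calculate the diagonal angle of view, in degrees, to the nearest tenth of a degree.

Sensor diagonal = √(17.3² + 13²) = √468.2900 ≈ 21.6400 mm.
Angle of view α = 2·arctan(d/2f) with d = 21.6400 mm and f = 9.72 mm.
d/2f = 1.11317; arctan(1.11317) ≈ 48.0655°, so α ≈ 96.1310°.

96.1°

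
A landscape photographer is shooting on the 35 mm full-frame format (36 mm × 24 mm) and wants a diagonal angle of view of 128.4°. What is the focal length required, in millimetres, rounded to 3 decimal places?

10.458 mm

Sensor diagonal = √(36² + 24²) = √1872.0000 ≈ 43.2666 mm.
From α = 2·arctan(d/2f) we get f = d / (2·tan(α/2)).
With d = 43.2666 mm and α/2 = 64.2°, tan(α/2) ≈ 2.06860, so f ≈ 43.2666 / 4.13720 ≈ 10.4579 mm.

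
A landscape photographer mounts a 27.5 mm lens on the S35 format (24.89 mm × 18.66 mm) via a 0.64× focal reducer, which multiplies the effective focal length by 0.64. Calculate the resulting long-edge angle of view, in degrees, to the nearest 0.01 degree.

70.53°

Effective focal length f = 27.5 × 0.64 = 17.6 mm.
α = 2·arctan(24.89 / (2 × 17.6)) = 2·arctan(0.70710) ≈ 70.5284°.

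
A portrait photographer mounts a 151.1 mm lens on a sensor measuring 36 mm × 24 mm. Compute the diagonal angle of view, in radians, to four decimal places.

Sensor diagonal = √(36² + 24²) = √1872.0000 ≈ 43.2666 mm.
Angle of view α = 2·arctan(d/2f) with d = 43.2666 mm and f = 151.1 mm.
d/2f = 0.14317; arctan(0.14317) ≈ 0.1422 rad, so α ≈ 0.2844 rad.

0.2844 rad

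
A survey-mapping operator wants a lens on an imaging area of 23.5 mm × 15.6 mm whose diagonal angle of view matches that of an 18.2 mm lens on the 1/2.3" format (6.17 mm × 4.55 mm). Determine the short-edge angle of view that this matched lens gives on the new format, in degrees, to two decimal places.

Sensor diagonal = √(6.17² + 4.55²) = √58.7714 ≈ 7.6663 mm.
Sensor diagonal = √(23.5² + 15.6²) = √795.6100 ≈ 28.2066 mm.
Equal diagonal AOV ⇒ f₂ = f₁ · 28.2066/7.6663 = 18.2 × 3.67932 ≈ 66.9636 mm.
Short-edge AOV on the new format = 2·arctan(15.6 / (2 × 66.9636)) = 2·arctan(0.11648) ≈ 13.2879°.

13.29°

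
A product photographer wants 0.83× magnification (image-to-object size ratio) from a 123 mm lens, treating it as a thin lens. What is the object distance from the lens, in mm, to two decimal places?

271.19 mm

With m = dᵢ/dₒ and 1/f = 1/dₒ + 1/dᵢ, substituting dᵢ = m·dₒ gives 1/f = (1 + 1/m)/dₒ, hence dₒ = f·(1 + 1/m).
dₒ = 123 × (1 + 1/0.83) = 123 × 2.20482 ≈ 271.193 mm.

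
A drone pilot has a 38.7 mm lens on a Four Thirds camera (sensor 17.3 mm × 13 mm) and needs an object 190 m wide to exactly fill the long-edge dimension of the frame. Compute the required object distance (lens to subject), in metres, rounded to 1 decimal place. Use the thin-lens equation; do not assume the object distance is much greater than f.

425.1 m

W: 190 m = 190000 mm.
Magnification m = w/W = dᵢ/dₒ; combined with 1/f = 1/dₒ + 1/dᵢ this gives dₒ = f·(1 + W/w).
dₒ = 38.7 mm × (1 + 190000/17.3) = 38.7 × 10983.6590 ≈ 425067.602 mm = 425.068 m.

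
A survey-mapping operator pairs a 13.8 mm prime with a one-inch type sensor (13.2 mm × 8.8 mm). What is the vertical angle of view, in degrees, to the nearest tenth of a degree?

Angle of view α = 2·arctan(h/2f) with h = 8.8 mm and f = 13.8 mm.
h/2f = 0.31884; arctan(0.31884) ≈ 17.6844°, so α ≈ 35.3688°.

35.4°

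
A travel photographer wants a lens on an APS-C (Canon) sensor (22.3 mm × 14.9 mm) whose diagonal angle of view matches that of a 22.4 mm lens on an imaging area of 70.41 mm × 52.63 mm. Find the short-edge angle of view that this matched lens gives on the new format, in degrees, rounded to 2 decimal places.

94.94°

Sensor diagonal = √(70.41² + 52.63²) = √7727.4850 ≈ 87.9061 mm.
Sensor diagonal = √(22.3² + 14.9²) = √719.3000 ≈ 26.8198 mm.
Equal diagonal AOV ⇒ f₂ = f₁ · 26.8198/87.9061 = 22.4 × 0.30510 ≈ 6.8341 mm.
Short-edge AOV on the new format = 2·arctan(14.9 / (2 × 6.8341)) = 2·arctan(1.09011) ≈ 94.9375°.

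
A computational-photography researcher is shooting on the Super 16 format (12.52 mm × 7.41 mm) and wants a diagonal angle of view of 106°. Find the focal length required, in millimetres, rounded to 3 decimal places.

Sensor diagonal = √(12.52² + 7.41²) = √211.6585 ≈ 14.5485 mm.
From α = 2·arctan(d/2f) we get f = d / (2·tan(α/2)).
With d = 14.5485 mm and α/2 = 53°, tan(α/2) ≈ 1.32704, so f ≈ 14.5485 / 2.65409 ≈ 5.4815 mm.

5.482 mm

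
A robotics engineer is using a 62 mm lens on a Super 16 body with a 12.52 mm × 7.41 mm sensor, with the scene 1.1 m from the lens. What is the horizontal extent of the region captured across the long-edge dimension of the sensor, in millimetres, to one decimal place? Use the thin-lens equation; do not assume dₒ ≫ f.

209.6 mm

dₒ: 1.1 m = 1100 mm.
Similar triangles through the lens centre give W/dₒ = w/dᵢ; with 1/f = 1/dₒ + 1/dᵢ this gives W = w·(dₒ − f)/f.
W = 12.52 mm × (1100 − 62) / 62 = 12.52 × 16.7419 ≈ 209.609 mm.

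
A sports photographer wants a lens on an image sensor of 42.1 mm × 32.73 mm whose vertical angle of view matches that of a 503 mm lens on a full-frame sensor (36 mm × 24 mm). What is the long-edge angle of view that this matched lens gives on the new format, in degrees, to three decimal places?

Equal vertical AOV ⇒ f₂ = f₁ · 32.73/24 = 503 × 1.36375 ≈ 685.9662 mm.
Long-edge AOV on the new format = 2·arctan(42.1 / (2 × 685.9662)) = 2·arctan(0.03069) ≈ 3.5153°.

3.515°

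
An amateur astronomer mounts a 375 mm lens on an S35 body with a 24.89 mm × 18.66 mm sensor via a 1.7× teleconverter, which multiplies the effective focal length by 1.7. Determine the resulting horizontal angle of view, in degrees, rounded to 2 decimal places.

Effective focal length f = 375 × 1.7 = 637.5 mm.
α = 2·arctan(24.89 / (2 × 637.5)) = 2·arctan(0.01952) ≈ 2.2367°.

2.24°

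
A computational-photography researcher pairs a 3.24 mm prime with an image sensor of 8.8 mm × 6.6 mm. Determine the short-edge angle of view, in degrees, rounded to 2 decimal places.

Angle of view α = 2·arctan(h/2f) with h = 6.6 mm and f = 3.24 mm.
h/2f = 1.01852; arctan(1.01852) ≈ 45.5256°, so α ≈ 91.0513°.

91.05°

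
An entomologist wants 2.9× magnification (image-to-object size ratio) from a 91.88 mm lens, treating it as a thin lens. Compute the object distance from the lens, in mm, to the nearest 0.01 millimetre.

With m = dᵢ/dₒ and 1/f = 1/dₒ + 1/dᵢ, substituting dᵢ = m·dₒ gives 1/f = (1 + 1/m)/dₒ, hence dₒ = f·(1 + 1/m).
dₒ = 91.88 × (1 + 1/2.9) = 91.88 × 1.34483 ≈ 123.563 mm.

123.56 mm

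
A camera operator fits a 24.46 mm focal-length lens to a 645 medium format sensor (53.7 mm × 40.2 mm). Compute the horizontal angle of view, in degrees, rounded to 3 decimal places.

Angle of view α = 2·arctan(w/2f) with w = 53.7 mm and f = 24.46 mm.
w/2f = 1.09771; arctan(1.09771) ≈ 47.6669°, so α ≈ 95.3338°.

95.334°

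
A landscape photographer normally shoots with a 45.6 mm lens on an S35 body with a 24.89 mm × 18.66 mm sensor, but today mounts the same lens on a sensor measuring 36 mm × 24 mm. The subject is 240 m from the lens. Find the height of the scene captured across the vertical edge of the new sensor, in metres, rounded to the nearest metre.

126 m

The focal length stays 45.6 mm; the relevant sensor dimension is now h = 24 mm. Object distance dₒ = 240 m = 240000 mm.
Thin-lens field height W = h·(dₒ − f)/f = 24 × (240000 − 45.6)/45.6 ≈ 126291.789 mm = 126.292 m.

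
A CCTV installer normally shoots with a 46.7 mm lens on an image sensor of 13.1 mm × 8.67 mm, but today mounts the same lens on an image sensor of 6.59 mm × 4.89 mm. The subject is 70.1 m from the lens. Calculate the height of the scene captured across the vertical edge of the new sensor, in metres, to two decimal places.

The focal length stays 46.7 mm; the relevant sensor dimension is now h = 4.89 mm. Object distance dₒ = 70.1 m = 70100 mm.
Thin-lens field height W = h·(dₒ − f)/f = 4.89 × (70100 − 46.7)/46.7 ≈ 7335.346 mm = 7.33535 m.

7.34 m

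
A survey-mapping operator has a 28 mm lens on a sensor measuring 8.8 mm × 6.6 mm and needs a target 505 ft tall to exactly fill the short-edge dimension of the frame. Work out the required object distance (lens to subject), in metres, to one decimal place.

653.0 m

W: 505 ft × 304.8 mm/ft = 153924.00 mm.
Magnification m = h/W = dᵢ/dₒ; combined with 1/f = 1/dₒ + 1/dᵢ this gives dₒ = f·(1 + W/h).
dₒ = 28 mm × (1 + 153924/6.6) = 28 × 23322.8174 ≈ 653038.888 mm = 653.039 m.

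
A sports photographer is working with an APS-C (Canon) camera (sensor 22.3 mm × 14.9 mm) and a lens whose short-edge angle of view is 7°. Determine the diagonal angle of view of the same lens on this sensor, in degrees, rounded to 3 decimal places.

12.565°

From the short-edge AOV: f = 14.9 / (2·tan(3.5°)) = 14.9 / 0.12233 ≈ 121.8064 mm.
Sensor diagonal = √(22.3² + 14.9²) = √719.3000 ≈ 26.8198 mm.
Diagonal AOV = 2·arctan(26.8198 / (2 × 121.8064)) = 2·arctan(0.11009) ≈ 12.5650°.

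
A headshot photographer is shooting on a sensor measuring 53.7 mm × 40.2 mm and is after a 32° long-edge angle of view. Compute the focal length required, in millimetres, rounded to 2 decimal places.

93.64 mm

From α = 2·arctan(w/2f) we get f = w / (2·tan(α/2)).
With w = 53.7 mm and α/2 = 16°, tan(α/2) ≈ 0.28675, so f ≈ 53.7 / 0.57349 ≈ 93.6371 mm.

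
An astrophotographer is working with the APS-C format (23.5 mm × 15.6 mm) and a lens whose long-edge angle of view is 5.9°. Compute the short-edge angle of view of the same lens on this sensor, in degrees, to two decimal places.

3.92°

From the long-edge AOV: f = 23.5 / (2·tan(2.95°)) = 23.5 / 0.10307 ≈ 228.0103 mm.
Short-edge AOV = 2·arctan(15.6 / (2 × 228.0103)) = 2·arctan(0.03421) ≈ 3.9185°.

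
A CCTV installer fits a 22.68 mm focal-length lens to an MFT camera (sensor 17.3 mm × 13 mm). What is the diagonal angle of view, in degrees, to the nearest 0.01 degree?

Sensor diagonal = √(17.3² + 13²) = √468.2900 ≈ 21.6400 mm.
Angle of view α = 2·arctan(d/2f) with d = 21.6400 mm and f = 22.68 mm.
d/2f = 0.47707; arctan(0.47707) ≈ 25.5045°, so α ≈ 51.0091°.

51.01°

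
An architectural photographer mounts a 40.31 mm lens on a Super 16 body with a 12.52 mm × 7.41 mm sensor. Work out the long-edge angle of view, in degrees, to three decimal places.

Angle of view α = 2·arctan(w/2f) with w = 12.52 mm and f = 40.31 mm.
w/2f = 0.15530; arctan(0.15530) ≈ 8.8273°, so α ≈ 17.6546°.

17.655°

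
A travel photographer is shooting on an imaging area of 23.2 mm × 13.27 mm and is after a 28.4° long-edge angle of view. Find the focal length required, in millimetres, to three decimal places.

45.843 mm

From α = 2·arctan(w/2f) we get f = w / (2·tan(α/2)).
With w = 23.2 mm and α/2 = 14.2°, tan(α/2) ≈ 0.25304, so f ≈ 23.2 / 0.50608 ≈ 45.8428 mm.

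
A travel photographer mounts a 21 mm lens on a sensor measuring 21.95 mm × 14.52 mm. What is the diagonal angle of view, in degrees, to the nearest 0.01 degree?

Sensor diagonal = √(21.95² + 14.52²) = √692.6329 ≈ 26.3179 mm.
Angle of view α = 2·arctan(d/2f) with d = 26.3179 mm and f = 21 mm.
d/2f = 0.62662; arctan(0.62662) ≈ 32.0720°, so α ≈ 64.1439°.

64.14°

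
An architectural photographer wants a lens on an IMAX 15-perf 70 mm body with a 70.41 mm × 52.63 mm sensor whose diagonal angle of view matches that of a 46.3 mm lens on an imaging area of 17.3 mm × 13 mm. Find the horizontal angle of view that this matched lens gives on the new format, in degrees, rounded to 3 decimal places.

21.204°

Sensor diagonal = √(17.3² + 13²) = √468.2900 ≈ 21.6400 mm.
Sensor diagonal = √(70.41² + 52.63²) = √7727.4850 ≈ 87.9061 mm.
Equal diagonal AOV ⇒ f₂ = f₁ · 87.9061/21.6400 = 46.3 × 4.06220 ≈ 188.0800 mm.
Horizontal AOV on the new format = 2·arctan(70.41 / (2 × 188.0800)) = 2·arctan(0.18718) ≈ 21.2040°.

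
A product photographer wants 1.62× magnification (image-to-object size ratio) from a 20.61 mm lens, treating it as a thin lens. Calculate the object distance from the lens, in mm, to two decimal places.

33.33 mm

With m = dᵢ/dₒ and 1/f = 1/dₒ + 1/dᵢ, substituting dᵢ = m·dₒ gives 1/f = (1 + 1/m)/dₒ, hence dₒ = f·(1 + 1/m).
dₒ = 20.61 × (1 + 1/1.62) = 20.61 × 1.61728 ≈ 33.332 mm.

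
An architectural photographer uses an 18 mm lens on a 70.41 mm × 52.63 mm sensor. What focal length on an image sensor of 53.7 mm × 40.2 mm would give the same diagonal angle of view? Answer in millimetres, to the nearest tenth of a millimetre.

13.7 mm

Sensor diagonal = √(70.41² + 52.63²) = √7727.4850 ≈ 87.9061 mm.
Sensor diagonal = √(53.7² + 40.2²) = √4499.7300 ≈ 67.0800 mm.
Equal angle of view means equal diagonal/f ratio, so f₂ = f₁ · (diagonal₂/diagonal₁) = 18 × 67.0800/87.9061.
f₂ = 18 × 0.76309 ≈ 13.736 mm.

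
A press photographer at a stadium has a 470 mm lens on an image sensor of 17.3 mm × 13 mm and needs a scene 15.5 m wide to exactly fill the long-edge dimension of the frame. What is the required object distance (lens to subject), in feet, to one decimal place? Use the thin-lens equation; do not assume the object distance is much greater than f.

W: 15.5 m = 15500 mm.
Magnification m = w/W = dᵢ/dₒ; combined with 1/f = 1/dₒ + 1/dᵢ this gives dₒ = f·(1 + W/w).
dₒ = 470 mm × (1 + 15500/17.3) = 470 × 896.9538 ≈ 421568.266 mm = 421568.266/304.8 ft = 1383.1 ft.

1383.1 ft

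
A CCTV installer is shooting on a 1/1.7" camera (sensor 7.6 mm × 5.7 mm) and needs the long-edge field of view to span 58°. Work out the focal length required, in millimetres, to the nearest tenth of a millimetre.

From α = 2·arctan(w/2f) we get f = w / (2·tan(α/2)).
With w = 7.6 mm and α/2 = 29°, tan(α/2) ≈ 0.55431, so f ≈ 7.6 / 1.10862 ≈ 6.8554 mm.

6.9 mm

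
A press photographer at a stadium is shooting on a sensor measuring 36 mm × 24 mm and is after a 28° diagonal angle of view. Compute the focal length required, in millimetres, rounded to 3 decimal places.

Sensor diagonal = √(36² + 24²) = √1872.0000 ≈ 43.2666 mm.
From α = 2·arctan(d/2f) we get f = d / (2·tan(α/2)).
With d = 43.2666 mm and α/2 = 14°, tan(α/2) ≈ 0.24933, so f ≈ 43.2666 / 0.49866 ≈ 86.7665 mm.

86.766 mm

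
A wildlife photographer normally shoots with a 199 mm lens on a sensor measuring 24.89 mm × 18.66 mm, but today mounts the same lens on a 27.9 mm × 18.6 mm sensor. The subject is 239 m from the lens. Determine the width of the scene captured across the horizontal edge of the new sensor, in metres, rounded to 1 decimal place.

The focal length stays 199 mm; the relevant sensor dimension is now w = 27.9 mm. Object distance dₒ = 239 m = 239000 mm.
Thin-lens field width W = w·(dₒ − f)/f = 27.9 × (239000 − 199)/199 ≈ 33480.140 mm = 33.4801 m.

33.5 m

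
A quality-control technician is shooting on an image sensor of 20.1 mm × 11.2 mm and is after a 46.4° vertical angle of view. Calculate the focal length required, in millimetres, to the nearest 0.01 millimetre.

13.07 mm

From α = 2·arctan(h/2f) we get f = h / (2·tan(α/2)).
With h = 11.2 mm and α/2 = 23.2°, tan(α/2) ≈ 0.42860, so f ≈ 11.2 / 0.85720 ≈ 13.0658 mm.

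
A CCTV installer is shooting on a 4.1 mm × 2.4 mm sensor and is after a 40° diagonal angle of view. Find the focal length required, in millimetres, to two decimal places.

Sensor diagonal = √(4.1² + 2.4²) = √22.5700 ≈ 4.7508 mm.
From α = 2·arctan(d/2f) we get f = d / (2·tan(α/2)).
With d = 4.7508 mm and α/2 = 20°, tan(α/2) ≈ 0.36397, so f ≈ 4.7508 / 0.72794 ≈ 6.5263 mm.

6.53 mm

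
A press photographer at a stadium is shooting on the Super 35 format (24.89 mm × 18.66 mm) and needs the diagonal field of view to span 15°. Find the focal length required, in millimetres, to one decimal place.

118.1 mm

Sensor diagonal = √(24.89² + 18.66²) = √967.7077 ≈ 31.1080 mm.
From α = 2·arctan(d/2f) we get f = d / (2·tan(α/2)).
With d = 31.1080 mm and α/2 = 7.5°, tan(α/2) ≈ 0.13165, so f ≈ 31.1080 / 0.26330 ≈ 118.1444 mm.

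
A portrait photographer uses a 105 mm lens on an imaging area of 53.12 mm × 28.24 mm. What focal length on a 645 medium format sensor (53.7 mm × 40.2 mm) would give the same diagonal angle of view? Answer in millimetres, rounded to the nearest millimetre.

117 mm

Sensor diagonal = √(53.12² + 28.24²) = √3619.2320 ≈ 60.1601 mm.
Sensor diagonal = √(53.7² + 40.2²) = √4499.7300 ≈ 67.0800 mm.
Equal angle of view means equal diagonal/f ratio, so f₂ = f₁ · (diagonal₂/diagonal₁) = 105 × 67.0800/60.1601.
f₂ = 105 × 1.11503 ≈ 117.078 mm.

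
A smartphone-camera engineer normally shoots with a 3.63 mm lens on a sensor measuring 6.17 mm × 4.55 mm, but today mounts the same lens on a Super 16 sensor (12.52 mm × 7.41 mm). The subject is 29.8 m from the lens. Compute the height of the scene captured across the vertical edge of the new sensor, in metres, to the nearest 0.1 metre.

60.8 m

The focal length stays 3.63 mm; the relevant sensor dimension is now h = 7.41 mm. Object distance dₒ = 29.8 m = 29800 mm.
Thin-lens field height W = h·(dₒ − f)/f = 7.41 × (29800 − 3.63)/3.63 ≈ 60823.995 mm = 60.824 m.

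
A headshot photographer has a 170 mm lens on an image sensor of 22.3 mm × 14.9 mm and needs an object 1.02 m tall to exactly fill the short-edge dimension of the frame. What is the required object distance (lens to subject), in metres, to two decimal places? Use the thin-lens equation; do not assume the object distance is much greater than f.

11.81 m

W: 1.02 m = 1020 mm.
Magnification m = h/W = dᵢ/dₒ; combined with 1/f = 1/dₒ + 1/dᵢ this gives dₒ = f·(1 + W/h).
dₒ = 170 mm × (1 + 1020/14.9) = 170 × 69.4564 ≈ 11807.584 mm = 11.8076 m.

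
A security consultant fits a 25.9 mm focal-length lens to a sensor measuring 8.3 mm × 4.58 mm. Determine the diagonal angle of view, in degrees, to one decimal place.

20.7°

Sensor diagonal = √(8.3² + 4.58²) = √89.8664 ≈ 9.4798 mm.
Angle of view α = 2·arctan(d/2f) with d = 9.4798 mm and f = 25.9 mm.
d/2f = 0.18301; arctan(0.18301) ≈ 10.3708°, so α ≈ 20.7416°.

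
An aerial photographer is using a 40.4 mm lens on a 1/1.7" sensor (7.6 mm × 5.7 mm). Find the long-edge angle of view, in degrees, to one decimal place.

10.7°

Angle of view α = 2·arctan(w/2f) with w = 7.6 mm and f = 40.4 mm.
w/2f = 0.09406; arctan(0.09406) ≈ 5.3734°, so α ≈ 10.7468°.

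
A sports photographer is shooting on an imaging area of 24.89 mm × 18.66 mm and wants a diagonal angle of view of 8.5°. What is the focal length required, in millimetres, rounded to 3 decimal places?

Sensor diagonal = √(24.89² + 18.66²) = √967.7077 ≈ 31.1080 mm.
From α = 2·arctan(d/2f) we get f = d / (2·tan(α/2)).
With d = 31.1080 mm and α/2 = 4.25°, tan(α/2) ≈ 0.07431, so f ≈ 31.1080 / 0.14863 ≈ 209.3044 mm.

209.304 mm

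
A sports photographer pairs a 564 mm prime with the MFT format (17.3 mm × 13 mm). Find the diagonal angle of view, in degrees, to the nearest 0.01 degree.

2.20°

Sensor diagonal = √(17.3² + 13²) = √468.2900 ≈ 21.6400 mm.
Angle of view α = 2·arctan(d/2f) with d = 21.6400 mm and f = 564 mm.
d/2f = 0.01918; arctan(0.01918) ≈ 1.0991°, so α ≈ 2.1981°.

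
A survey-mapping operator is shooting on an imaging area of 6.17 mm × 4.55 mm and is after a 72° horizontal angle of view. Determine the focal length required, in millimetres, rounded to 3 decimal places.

4.246 mm

From α = 2·arctan(w/2f) we get f = w / (2·tan(α/2)).
With w = 6.17 mm and α/2 = 36°, tan(α/2) ≈ 0.72654, so f ≈ 6.17 / 1.45309 ≈ 4.2461 mm.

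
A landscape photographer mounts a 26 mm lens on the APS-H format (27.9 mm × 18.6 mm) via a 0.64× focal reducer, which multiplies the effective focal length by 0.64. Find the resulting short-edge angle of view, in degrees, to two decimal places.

58.40°

Effective focal length f = 26 × 0.64 = 16.64 mm.
α = 2·arctan(18.6 / (2 × 16.64)) = 2·arctan(0.55889) ≈ 58.4011°.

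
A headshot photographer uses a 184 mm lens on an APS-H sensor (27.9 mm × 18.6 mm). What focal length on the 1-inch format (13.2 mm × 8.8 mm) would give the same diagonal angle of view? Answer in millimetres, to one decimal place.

87.1 mm

Sensor diagonal = √(27.9² + 18.6²) = √1124.3700 ≈ 33.5316 mm.
Sensor diagonal = √(13.2² + 8.8²) = √251.6800 ≈ 15.8644 mm.
Equal angle of view means equal diagonal/f ratio, so f₂ = f₁ · (diagonal₂/diagonal₁) = 184 × 15.8644/33.5316.
f₂ = 184 × 0.47312 ≈ 87.054 mm.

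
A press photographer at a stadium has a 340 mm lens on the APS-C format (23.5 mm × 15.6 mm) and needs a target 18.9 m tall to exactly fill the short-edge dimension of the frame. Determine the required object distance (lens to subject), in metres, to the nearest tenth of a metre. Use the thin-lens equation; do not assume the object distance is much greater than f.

412.3 m

W: 18.9 m = 18900 mm.
Magnification m = h/W = dᵢ/dₒ; combined with 1/f = 1/dₒ + 1/dᵢ this gives dₒ = f·(1 + W/h).
dₒ = 340 mm × (1 + 18900/15.6) = 340 × 1212.5385 ≈ 412263.077 mm = 412.263 m.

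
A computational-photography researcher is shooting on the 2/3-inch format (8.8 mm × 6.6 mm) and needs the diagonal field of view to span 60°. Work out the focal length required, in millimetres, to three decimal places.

9.526 mm

Sensor diagonal = √(8.8² + 6.6²) = √121.0000 ≈ 11.0000 mm.
From α = 2·arctan(d/2f) we get f = d / (2·tan(α/2)).
With d = 11.0000 mm and α/2 = 30°, tan(α/2) ≈ 0.57735, so f ≈ 11.0000 / 1.15470 ≈ 9.5263 mm.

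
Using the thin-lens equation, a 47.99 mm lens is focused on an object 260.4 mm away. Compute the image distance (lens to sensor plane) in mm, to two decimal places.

58.83 mm

1/dᵢ = 1/f − 1/dₒ = 1/47.99 − 1/260.4 = 0.0169974 mm⁻¹.
dᵢ = 1/0.0169974 ≈ 58.8324 mm.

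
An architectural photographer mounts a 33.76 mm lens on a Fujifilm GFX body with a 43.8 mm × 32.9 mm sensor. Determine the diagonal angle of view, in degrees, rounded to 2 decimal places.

Sensor diagonal = √(43.8² + 32.9²) = √3000.8500 ≈ 54.7800 mm.
Angle of view α = 2·arctan(d/2f) with d = 54.7800 mm and f = 33.76 mm.
d/2f = 0.81132; arctan(0.81132) ≈ 39.0530°, so α ≈ 78.1059°.

78.11°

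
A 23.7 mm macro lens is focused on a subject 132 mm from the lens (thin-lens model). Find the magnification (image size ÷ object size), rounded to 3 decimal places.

Thin lens: 1/f = 1/dₒ + 1/dᵢ → 1/dᵢ = 1/23.7 − 1/132 = 0.0346183 mm⁻¹, so dᵢ ≈ 28.8864 mm.
Magnification m = dᵢ/dₒ = 28.8864/132 ≈ 0.21884.

0.219×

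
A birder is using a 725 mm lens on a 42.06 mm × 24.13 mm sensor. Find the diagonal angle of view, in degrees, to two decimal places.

Sensor diagonal = √(42.06² + 24.13²) = √2351.3005 ≈ 48.4902 mm.
Angle of view α = 2·arctan(d/2f) with d = 48.4902 mm and f = 725 mm.
d/2f = 0.03344; arctan(0.03344) ≈ 1.9153°, so α ≈ 3.8307°.

3.83°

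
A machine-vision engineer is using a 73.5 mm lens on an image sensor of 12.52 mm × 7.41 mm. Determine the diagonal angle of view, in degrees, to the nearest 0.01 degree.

Sensor diagonal = √(12.52² + 7.41²) = √211.6585 ≈ 14.5485 mm.
Angle of view α = 2·arctan(d/2f) with d = 14.5485 mm and f = 73.5 mm.
d/2f = 0.09897; arctan(0.09897) ≈ 5.6521°, so α ≈ 11.3042°.

11.30°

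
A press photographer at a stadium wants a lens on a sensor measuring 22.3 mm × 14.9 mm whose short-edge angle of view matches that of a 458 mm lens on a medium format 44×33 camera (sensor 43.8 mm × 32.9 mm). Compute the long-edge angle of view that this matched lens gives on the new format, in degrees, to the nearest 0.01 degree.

6.15°

Equal short-edge AOV ⇒ f₂ = f₁ · 14.9/32.9 = 458 × 0.45289 ≈ 207.4225 mm.
Long-edge AOV on the new format = 2·arctan(22.3 / (2 × 207.4225)) = 2·arctan(0.05376) ≈ 6.1539°.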